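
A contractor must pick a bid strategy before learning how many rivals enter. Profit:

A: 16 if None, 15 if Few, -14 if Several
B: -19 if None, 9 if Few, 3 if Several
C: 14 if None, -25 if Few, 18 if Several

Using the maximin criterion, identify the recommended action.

Row minima: A=-14, B=-19, C=-25
Best worst-case = -14 → A.

A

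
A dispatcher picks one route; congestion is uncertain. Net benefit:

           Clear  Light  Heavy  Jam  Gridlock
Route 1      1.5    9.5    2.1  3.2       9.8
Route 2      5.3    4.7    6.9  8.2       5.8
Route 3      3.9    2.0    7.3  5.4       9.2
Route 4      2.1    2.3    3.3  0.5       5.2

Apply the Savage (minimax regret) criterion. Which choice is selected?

Column bests: Clear=5.3, Light=9.5, Heavy=7.3, Jam=8.2, Gridlock=9.8.
Route 1 regrets: 3.8, 0.0, 5.2, 5.0, 0.0 → max 5.2
Route 2 regrets: 0.0, 4.8, 0.4, 0.0, 4.0 → max 4.8
Route 3 regrets: 1.4, 7.5, 0.0, 2.8, 0.6 → max 7.5
Route 4 regrets: 3.2, 7.2, 4.0, 7.7, 4.6 → max 7.7
Smallest max regret = 4.8 → Route 2.

Route 2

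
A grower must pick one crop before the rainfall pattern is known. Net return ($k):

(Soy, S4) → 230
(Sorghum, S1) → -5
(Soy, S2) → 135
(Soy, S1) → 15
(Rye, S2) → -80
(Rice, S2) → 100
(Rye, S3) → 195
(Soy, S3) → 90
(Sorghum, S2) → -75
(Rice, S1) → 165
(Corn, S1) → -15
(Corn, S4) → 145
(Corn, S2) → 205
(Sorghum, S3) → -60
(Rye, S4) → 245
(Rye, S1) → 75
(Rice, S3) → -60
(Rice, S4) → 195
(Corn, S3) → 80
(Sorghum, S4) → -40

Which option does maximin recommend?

Soy

Row minima: Soy=15, Sorghum=-75, Rye=-80, Rice=-60, Corn=-15
Best worst-case = 15 → Soy.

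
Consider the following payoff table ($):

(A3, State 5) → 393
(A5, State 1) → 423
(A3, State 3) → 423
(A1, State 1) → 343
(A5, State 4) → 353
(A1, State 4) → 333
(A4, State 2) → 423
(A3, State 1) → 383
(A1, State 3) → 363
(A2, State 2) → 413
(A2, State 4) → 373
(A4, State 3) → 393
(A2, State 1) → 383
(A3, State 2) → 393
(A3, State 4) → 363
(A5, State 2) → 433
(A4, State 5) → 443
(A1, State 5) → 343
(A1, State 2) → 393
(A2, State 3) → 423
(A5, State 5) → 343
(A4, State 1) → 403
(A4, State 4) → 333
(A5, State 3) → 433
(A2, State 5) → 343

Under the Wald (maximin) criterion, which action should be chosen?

Row minima: A1=333, A2=343, A3=363, A4=333, A5=343
Best worst-case = 363 → A3.

A3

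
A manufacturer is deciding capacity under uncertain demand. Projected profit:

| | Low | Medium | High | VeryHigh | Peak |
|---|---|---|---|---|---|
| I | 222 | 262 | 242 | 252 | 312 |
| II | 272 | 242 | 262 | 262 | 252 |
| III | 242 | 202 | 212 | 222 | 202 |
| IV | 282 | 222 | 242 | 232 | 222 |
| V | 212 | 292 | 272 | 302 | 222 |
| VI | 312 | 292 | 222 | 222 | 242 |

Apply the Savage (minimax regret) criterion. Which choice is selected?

Column bests: Low=312, Medium=292, High=272, VeryHigh=302, Peak=312.
I regrets: 90, 30, 30, 50, 0 → max 90
II regrets: 40, 50, 10, 40, 60 → max 60
III regrets: 70, 90, 60, 80, 110 → max 110
IV regrets: 30, 70, 30, 70, 90 → max 90
V regrets: 100, 0, 0, 0, 90 → max 100
VI regrets: 0, 0, 50, 80, 70 → max 80
Smallest max regret = 60 → II.

II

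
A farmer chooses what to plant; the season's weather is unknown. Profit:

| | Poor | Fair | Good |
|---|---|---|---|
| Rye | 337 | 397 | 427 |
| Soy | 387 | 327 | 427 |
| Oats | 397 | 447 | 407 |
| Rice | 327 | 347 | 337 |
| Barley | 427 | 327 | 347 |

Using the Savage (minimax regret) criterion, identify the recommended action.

Column bests: Poor=427, Fair=447, Good=427.
Rye regrets: 90, 50, 0 → max 90
Soy regrets: 40, 120, 0 → max 120
Oats regrets: 30, 0, 20 → max 30
Rice regrets: 100, 100, 90 → max 100
Barley regrets: 0, 120, 80 → max 120
Smallest max regret = 30 → Oats.

Oats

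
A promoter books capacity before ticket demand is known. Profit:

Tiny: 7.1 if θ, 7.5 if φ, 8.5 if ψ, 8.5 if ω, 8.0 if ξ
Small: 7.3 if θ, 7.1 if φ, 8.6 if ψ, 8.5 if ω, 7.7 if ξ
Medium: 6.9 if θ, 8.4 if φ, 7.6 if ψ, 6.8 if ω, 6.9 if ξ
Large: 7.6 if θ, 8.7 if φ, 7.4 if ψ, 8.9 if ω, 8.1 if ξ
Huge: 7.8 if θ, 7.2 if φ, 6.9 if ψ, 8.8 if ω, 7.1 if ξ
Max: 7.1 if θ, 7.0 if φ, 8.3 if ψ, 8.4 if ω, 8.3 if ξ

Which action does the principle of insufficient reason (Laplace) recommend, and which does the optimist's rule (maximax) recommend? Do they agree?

laplace → Large; maximax → Large (agree)

Row averages: Tiny=7.92, Small=7.84, Medium=7.32, Large=8.14, Huge=7.56, Max=7.82
Highest average = 8.14 → Large.
Row maxima: Tiny=8.5, Small=8.6, Medium=8.4, Large=8.9, Huge=8.8, Max=8.4
Best best-case = 8.9 → Large.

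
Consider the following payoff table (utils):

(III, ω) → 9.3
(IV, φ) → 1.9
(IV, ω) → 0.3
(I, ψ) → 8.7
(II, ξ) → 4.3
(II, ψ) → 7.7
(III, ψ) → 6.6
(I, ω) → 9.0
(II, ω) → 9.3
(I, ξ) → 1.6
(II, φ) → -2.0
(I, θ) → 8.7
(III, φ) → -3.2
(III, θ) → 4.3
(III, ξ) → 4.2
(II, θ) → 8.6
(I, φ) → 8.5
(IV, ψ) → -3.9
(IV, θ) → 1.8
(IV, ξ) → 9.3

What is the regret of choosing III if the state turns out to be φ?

Best payoff under φ is 8.5.
Regret = 8.5 − (-3.2) = 11.7.

11.7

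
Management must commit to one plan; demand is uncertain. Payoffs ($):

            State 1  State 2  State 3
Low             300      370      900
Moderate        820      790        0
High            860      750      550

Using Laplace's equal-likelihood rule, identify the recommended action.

Row averages: Low=1570/3, Moderate=1610/3, High=720
Highest average = 720 → High.

High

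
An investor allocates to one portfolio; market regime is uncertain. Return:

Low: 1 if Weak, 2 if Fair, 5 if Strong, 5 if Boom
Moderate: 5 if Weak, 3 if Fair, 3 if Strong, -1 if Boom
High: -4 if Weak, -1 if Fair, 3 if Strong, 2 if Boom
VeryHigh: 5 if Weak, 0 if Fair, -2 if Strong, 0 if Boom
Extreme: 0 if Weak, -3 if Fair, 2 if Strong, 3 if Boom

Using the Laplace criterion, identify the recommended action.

Low

Row averages: Low=3.25, Moderate=2.5, High=0, VeryHigh=0.75, Extreme=0.5
Highest average = 3.25 → Low.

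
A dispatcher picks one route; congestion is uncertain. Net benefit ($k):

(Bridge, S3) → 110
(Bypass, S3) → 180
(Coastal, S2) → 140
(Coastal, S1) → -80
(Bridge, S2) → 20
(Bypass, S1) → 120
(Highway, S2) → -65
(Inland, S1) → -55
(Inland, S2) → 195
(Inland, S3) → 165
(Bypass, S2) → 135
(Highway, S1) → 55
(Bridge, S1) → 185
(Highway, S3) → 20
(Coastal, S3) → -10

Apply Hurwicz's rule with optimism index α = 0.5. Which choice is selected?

Inland: 0.5·195 + 0.5·(-55) = 70
Bypass: 0.5·180 + 0.5·120 = 150
Bridge: 0.5·185 + 0.5·20 = 102.5
Highway: 0.5·55 + 0.5·(-65) = -5
Coastal: 0.5·140 + 0.5·(-80) = 30
Highest Hurwicz score = 150 → Bypass.

Bypass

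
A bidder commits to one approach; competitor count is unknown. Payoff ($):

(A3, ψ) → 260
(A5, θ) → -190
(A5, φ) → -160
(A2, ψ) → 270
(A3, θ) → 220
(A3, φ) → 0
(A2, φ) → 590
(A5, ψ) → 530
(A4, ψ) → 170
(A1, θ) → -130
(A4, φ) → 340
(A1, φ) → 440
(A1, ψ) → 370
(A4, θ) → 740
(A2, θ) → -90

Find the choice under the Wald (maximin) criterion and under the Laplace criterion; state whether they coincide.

maximin → A4; laplace → A4 (agree)

Row minima: A1=-130, A2=-90, A3=0, A4=170, A5=-190
Best worst-case = 170 → A4.
Row averages: A1=680/3, A2=770/3, A3=160, A4=1250/3, A5=60
Highest average = 1250/3 → A4.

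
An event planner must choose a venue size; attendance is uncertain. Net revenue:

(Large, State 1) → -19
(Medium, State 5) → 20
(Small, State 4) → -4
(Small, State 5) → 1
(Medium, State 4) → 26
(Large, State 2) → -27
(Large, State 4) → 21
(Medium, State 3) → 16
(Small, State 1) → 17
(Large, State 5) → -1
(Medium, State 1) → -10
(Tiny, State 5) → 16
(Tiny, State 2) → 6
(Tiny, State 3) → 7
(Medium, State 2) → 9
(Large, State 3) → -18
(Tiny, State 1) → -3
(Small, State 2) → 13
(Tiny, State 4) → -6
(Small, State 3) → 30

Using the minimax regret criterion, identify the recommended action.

Medium

Column bests: State 1=17, State 2=13, State 3=30, State 4=26, State 5=20.
Tiny regrets: 20, 7, 23, 32, 4 → max 32
Small regrets: 0, 0, 0, 30, 19 → max 30
Medium regrets: 27, 4, 14, 0, 0 → max 27
Large regrets: 36, 40, 48, 5, 21 → max 48
Smallest max regret = 27 → Medium.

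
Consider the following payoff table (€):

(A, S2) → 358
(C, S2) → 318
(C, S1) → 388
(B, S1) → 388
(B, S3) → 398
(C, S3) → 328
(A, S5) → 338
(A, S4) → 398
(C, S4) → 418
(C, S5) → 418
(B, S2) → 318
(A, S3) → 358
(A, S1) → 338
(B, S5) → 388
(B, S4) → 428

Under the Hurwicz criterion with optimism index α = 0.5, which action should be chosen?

B

A: 0.5·398 + 0.5·338 = 368
B: 0.5·428 + 0.5·318 = 373
C: 0.5·418 + 0.5·318 = 368
Highest Hurwicz score = 373 → B.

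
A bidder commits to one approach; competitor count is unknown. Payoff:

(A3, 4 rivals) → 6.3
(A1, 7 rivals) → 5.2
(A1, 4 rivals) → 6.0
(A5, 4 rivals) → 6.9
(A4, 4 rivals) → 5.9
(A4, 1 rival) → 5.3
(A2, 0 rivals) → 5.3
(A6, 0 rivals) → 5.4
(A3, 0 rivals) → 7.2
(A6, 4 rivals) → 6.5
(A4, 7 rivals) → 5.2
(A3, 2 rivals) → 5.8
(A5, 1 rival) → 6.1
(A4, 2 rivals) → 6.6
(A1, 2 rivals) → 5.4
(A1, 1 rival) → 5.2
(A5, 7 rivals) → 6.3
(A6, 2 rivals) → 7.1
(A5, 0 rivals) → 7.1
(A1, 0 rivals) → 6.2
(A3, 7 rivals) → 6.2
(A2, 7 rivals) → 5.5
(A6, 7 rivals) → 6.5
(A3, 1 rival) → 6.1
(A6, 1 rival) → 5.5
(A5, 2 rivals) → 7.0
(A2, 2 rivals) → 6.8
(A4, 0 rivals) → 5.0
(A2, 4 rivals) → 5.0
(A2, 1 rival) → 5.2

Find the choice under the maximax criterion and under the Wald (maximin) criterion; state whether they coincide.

Row maxima: A1=6.2, A2=6.8, A3=7.2, A4=6.6, A5=7.1, A6=7.1
Best best-case = 7.2 → A3.
Row minima: A1=5.2, A2=5.0, A3=5.8, A4=5.0, A5=6.1, A6=5.4
Best worst-case = 6.1 → A5.

maximax → A3; maximin → A5 (disagree)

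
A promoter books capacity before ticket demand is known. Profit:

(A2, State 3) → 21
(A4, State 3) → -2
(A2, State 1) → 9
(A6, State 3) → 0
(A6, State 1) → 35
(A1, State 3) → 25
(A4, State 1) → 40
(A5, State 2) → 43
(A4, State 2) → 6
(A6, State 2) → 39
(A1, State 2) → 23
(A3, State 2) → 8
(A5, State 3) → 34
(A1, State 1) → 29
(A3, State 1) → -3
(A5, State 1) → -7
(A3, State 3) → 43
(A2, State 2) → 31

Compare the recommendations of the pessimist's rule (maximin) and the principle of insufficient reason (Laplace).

maximin → A1; laplace → A1 (agree)

Row minima: A1=23, A2=9, A3=-3, A4=-2, A5=-7, A6=0
Best worst-case = 23 → A1.
Row averages: A1=77/3, A2=61/3, A3=16, A4=44/3, A5=70/3, A6=74/3
Highest average = 77/3 → A1.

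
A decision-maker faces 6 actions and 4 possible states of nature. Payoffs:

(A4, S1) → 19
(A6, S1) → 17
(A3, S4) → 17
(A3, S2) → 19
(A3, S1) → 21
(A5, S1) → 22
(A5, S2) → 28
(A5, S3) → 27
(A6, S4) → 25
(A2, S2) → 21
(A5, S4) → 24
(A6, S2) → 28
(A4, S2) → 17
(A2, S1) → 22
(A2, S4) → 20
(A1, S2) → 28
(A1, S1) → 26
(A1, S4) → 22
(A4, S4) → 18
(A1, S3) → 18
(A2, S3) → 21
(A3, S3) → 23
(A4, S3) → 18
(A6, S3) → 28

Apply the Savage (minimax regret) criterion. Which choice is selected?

A5

Column bests: S1=26, S2=28, S3=28, S4=25.
A1 regrets: 0, 0, 10, 3 → max 10
A2 regrets: 4, 7, 7, 5 → max 7
A3 regrets: 5, 9, 5, 8 → max 9
A4 regrets: 7, 11, 10, 7 → max 11
A5 regrets: 4, 0, 1, 1 → max 4
A6 regrets: 9, 0, 0, 0 → max 9
Smallest max regret = 4 → A5.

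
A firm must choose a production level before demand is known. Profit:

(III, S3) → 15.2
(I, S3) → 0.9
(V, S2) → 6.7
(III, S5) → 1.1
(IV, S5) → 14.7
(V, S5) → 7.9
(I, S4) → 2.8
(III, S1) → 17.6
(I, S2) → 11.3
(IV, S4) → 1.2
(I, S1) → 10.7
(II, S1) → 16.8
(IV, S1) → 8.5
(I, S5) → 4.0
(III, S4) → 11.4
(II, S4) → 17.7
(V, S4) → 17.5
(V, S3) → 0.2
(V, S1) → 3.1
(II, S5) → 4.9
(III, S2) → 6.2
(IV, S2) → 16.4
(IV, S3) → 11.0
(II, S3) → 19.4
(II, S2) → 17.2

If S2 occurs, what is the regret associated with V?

Best payoff under S2 is 17.2.
Regret = 17.2 − 6.7 = 10.5.

10.5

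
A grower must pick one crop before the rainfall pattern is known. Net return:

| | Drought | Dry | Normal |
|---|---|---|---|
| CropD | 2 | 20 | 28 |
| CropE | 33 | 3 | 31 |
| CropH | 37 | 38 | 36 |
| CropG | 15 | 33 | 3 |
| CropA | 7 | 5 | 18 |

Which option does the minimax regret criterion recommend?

CropH

Column bests: Drought=37, Dry=38, Normal=36.
CropD regrets: 35, 18, 8 → max 35
CropE regrets: 4, 35, 5 → max 35
CropH regrets: 0, 0, 0 → max 0
CropG regrets: 22, 5, 33 → max 33
CropA regrets: 30, 33, 18 → max 33
Smallest max regret = 0 → CropH.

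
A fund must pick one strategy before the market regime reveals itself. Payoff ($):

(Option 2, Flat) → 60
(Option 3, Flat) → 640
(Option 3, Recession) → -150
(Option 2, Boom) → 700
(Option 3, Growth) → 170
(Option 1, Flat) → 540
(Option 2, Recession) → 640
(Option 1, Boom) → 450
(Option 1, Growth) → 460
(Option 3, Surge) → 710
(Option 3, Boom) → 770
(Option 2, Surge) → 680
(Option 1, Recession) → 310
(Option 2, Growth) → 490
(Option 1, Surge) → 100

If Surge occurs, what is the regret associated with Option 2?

30

Best payoff under Surge is 710.
Regret = 710 − 680 = 30.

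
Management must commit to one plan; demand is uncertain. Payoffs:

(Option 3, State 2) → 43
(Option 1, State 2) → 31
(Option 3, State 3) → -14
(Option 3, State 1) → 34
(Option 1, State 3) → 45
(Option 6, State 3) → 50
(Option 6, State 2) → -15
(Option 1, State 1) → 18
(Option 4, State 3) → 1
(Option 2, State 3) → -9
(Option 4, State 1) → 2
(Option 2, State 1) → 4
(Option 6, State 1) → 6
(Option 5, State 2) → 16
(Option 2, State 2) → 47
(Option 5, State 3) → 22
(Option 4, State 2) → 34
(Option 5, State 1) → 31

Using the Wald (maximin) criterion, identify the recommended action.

Option 1

Row minima: Option 1=18, Option 2=-9, Option 3=-14, Option 4=1, Option 5=16, Option 6=-15
Best worst-case = 18 → Option 1.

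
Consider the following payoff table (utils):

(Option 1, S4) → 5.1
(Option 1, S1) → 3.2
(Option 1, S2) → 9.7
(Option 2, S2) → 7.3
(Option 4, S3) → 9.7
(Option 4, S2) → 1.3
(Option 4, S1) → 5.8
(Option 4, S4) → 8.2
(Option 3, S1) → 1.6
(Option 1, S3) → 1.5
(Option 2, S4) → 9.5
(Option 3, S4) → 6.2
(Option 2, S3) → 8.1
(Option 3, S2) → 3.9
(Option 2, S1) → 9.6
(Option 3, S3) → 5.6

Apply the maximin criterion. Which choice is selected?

Row minima: Option 1=1.5, Option 2=7.3, Option 3=1.6, Option 4=1.3
Best worst-case = 7.3 → Option 2.

Option 2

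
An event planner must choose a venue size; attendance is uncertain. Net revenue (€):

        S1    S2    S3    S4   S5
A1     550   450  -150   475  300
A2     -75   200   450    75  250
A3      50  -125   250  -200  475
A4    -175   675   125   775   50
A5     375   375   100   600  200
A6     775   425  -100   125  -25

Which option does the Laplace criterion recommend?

A5

Row averages: A1=325, A2=180, A3=90, A4=290, A5=330, A6=240
Highest average = 330 → A5.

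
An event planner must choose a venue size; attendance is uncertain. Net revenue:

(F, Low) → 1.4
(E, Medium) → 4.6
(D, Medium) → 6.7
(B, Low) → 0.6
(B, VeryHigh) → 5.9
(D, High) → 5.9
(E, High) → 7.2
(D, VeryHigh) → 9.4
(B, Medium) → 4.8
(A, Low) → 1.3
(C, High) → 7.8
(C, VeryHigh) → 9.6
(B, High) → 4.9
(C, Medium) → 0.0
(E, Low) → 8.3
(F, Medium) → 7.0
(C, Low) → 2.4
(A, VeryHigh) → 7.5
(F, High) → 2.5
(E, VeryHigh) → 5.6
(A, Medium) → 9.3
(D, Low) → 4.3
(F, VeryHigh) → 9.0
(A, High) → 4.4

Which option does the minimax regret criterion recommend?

Column bests: Low=8.3, Medium=9.3, High=7.8, VeryHigh=9.6.
A regrets: 7.0, 0.0, 3.4, 2.1 → max 7.0
B regrets: 7.7, 4.5, 2.9, 3.7 → max 7.7
C regrets: 5.9, 9.3, 0.0, 0.0 → max 9.3
D regrets: 4.0, 2.6, 1.9, 0.2 → max 4.0
E regrets: 0.0, 4.7, 0.6, 4.0 → max 4.7
F regrets: 6.9, 2.3, 5.3, 0.6 → max 6.9
Smallest max regret = 4.0 → D.

D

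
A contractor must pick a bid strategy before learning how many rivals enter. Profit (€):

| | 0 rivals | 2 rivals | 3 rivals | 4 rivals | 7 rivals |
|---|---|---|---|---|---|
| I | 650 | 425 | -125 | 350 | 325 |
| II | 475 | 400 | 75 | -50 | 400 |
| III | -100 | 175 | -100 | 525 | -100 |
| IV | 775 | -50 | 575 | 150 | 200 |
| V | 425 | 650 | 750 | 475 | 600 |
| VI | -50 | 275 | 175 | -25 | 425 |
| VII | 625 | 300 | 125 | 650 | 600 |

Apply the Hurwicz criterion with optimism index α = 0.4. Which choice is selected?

I: 0.4·650 + 0.6·(-125) = 185
II: 0.4·475 + 0.6·(-50) = 160
III: 0.4·525 + 0.6·(-100) = 150
IV: 0.4·775 + 0.6·(-50) = 280
V: 0.4·750 + 0.6·425 = 555
VI: 0.4·425 + 0.6·(-50) = 140
VII: 0.4·650 + 0.6·125 = 335
Highest Hurwicz score = 555 → V.

V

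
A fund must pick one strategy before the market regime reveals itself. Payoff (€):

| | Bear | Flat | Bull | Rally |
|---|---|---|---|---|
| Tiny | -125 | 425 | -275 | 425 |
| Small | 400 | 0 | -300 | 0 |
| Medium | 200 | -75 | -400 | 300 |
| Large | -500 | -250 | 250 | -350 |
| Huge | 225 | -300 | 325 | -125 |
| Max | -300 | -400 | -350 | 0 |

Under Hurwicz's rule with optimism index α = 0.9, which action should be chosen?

Tiny

Tiny: 0.9·425 + 0.1·(-275) = 355
Small: 0.9·400 + 0.1·(-300) = 330
Medium: 0.9·300 + 0.1·(-400) = 230
Large: 0.9·250 + 0.1·(-500) = 175
Huge: 0.9·325 + 0.1·(-300) = 262.5
Max: 0.9·0 + 0.1·(-400) = -40
Highest Hurwicz score = 355 → Tiny.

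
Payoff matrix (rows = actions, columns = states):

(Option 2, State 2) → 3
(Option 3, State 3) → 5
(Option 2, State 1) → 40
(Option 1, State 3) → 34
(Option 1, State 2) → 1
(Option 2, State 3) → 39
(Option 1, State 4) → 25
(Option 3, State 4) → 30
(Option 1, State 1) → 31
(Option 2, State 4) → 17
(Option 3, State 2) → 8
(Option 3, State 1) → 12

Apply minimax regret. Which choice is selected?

Option 1

Column bests: State 1=40, State 2=8, State 3=39, State 4=30.
Option 1 regrets: 9, 7, 5, 5 → max 9
Option 2 regrets: 0, 5, 0, 13 → max 13
Option 3 regrets: 28, 0, 34, 0 → max 34
Smallest max regret = 9 → Option 1.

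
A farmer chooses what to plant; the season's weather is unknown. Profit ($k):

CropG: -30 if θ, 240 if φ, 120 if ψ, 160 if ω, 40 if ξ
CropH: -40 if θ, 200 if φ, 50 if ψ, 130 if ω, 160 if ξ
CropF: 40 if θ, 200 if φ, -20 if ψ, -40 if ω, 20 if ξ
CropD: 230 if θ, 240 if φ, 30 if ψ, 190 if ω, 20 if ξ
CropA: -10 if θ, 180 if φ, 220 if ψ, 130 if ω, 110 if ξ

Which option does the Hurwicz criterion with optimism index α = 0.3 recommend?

CropG: 0.3·240 + 0.7·(-30) = 51
CropH: 0.3·200 + 0.7·(-40) = 32
CropF: 0.3·200 + 0.7·(-40) = 32
CropD: 0.3·240 + 0.7·20 = 86
CropA: 0.3·220 + 0.7·(-10) = 59
Highest Hurwicz score = 86 → CropD.

CropD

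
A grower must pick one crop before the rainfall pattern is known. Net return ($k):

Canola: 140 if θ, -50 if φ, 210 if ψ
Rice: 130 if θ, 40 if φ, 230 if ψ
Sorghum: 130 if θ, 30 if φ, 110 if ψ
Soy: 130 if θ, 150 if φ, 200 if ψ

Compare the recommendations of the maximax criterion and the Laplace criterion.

Row maxima: Canola=210, Rice=230, Sorghum=130, Soy=200
Best best-case = 230 → Rice.
Row averages: Canola=100, Rice=400/3, Sorghum=90, Soy=160
Highest average = 160 → Soy.

maximax → Rice; laplace → Soy (disagree)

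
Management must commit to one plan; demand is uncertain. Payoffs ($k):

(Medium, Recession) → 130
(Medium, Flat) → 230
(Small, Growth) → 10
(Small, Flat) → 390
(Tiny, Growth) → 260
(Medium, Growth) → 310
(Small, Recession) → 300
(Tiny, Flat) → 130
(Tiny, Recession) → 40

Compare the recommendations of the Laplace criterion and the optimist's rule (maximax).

Row averages: Tiny=430/3, Small=700/3, Medium=670/3
Highest average = 700/3 → Small.
Row maxima: Tiny=260, Small=390, Medium=310
Best best-case = 390 → Small.

laplace → Small; maximax → Small (agree)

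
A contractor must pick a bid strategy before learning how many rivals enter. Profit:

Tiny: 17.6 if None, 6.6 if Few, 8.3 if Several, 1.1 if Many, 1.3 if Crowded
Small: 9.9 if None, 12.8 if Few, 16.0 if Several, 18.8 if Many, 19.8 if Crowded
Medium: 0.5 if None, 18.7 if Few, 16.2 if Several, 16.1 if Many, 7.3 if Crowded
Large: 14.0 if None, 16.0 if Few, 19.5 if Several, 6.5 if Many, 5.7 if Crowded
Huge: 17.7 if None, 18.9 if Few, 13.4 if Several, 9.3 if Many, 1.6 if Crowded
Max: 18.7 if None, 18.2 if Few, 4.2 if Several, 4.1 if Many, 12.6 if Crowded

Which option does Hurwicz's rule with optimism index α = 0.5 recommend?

Small

Tiny: 0.5·17.6 + 0.5·1.1 = 9.35
Small: 0.5·19.8 + 0.5·9.9 = 14.85
Medium: 0.5·18.7 + 0.5·0.5 = 9.6
Large: 0.5·19.5 + 0.5·5.7 = 12.6
Huge: 0.5·18.9 + 0.5·1.6 = 10.25
Max: 0.5·18.7 + 0.5·4.1 = 11.4
Highest Hurwicz score = 14.85 → Small.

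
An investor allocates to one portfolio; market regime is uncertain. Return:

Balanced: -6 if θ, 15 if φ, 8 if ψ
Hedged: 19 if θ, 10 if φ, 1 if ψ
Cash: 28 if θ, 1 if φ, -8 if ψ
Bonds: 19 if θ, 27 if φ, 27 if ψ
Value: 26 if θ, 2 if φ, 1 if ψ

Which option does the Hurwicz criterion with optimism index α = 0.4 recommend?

Bonds

Balanced: 0.4·15 + 0.6·(-6) = 2.4
Hedged: 0.4·19 + 0.6·1 = 8.2
Cash: 0.4·28 + 0.6·(-8) = 6.4
Bonds: 0.4·27 + 0.6·19 = 22.2
Value: 0.4·26 + 0.6·1 = 11
Highest Hurwicz score = 22.2 → Bonds.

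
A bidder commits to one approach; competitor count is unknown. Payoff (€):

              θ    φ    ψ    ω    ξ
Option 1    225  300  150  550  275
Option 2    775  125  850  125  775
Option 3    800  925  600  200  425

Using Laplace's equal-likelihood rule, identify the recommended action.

Row averages: Option 1=300, Option 2=530, Option 3=590
Highest average = 590 → Option 3.

Option 3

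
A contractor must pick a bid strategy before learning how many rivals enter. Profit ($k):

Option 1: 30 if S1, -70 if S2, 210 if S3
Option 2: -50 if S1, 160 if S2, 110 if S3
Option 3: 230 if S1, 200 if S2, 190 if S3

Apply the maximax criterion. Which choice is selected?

Option 3

Row maxima: Option 1=210, Option 2=160, Option 3=230
Best best-case = 230 → Option 3.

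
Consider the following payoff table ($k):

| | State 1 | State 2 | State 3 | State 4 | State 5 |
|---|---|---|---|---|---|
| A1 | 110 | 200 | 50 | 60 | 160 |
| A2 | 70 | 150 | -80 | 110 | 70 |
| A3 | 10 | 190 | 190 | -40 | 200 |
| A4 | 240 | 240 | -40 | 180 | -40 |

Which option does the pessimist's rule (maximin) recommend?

Row minima: A1=50, A2=-80, A3=-40, A4=-40
Best worst-case = 50 → A1.

A1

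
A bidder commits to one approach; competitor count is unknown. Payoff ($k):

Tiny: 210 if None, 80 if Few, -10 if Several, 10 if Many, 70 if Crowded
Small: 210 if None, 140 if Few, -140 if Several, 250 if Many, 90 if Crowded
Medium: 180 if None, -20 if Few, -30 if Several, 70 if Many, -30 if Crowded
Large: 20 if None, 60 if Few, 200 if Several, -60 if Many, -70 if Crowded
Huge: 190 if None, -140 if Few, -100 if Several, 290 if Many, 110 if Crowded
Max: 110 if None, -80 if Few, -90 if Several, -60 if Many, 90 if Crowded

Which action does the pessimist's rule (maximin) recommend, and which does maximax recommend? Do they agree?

Row minima: Tiny=-10, Small=-140, Medium=-30, Large=-70, Huge=-140, Max=-90
Best worst-case = -10 → Tiny.
Row maxima: Tiny=210, Small=250, Medium=180, Large=200, Huge=290, Max=110
Best best-case = 290 → Huge.

maximin → Tiny; maximax → Huge (disagree)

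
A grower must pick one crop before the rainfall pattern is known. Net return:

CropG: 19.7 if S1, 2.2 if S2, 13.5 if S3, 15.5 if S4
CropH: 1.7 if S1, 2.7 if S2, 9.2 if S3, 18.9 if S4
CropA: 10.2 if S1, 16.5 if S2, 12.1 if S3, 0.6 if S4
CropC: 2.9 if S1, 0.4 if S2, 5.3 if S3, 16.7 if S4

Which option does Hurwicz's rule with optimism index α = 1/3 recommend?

CropG

CropG: 1/3·19.7 + 2/3·2.2 = 241/30
CropH: 1/3·18.9 + 2/3·1.7 = 223/30
CropA: 1/3·16.5 + 2/3·0.6 = 5.9
CropC: 1/3·16.7 + 2/3·0.4 = 35/6
Highest Hurwicz score = 241/30 → CropG.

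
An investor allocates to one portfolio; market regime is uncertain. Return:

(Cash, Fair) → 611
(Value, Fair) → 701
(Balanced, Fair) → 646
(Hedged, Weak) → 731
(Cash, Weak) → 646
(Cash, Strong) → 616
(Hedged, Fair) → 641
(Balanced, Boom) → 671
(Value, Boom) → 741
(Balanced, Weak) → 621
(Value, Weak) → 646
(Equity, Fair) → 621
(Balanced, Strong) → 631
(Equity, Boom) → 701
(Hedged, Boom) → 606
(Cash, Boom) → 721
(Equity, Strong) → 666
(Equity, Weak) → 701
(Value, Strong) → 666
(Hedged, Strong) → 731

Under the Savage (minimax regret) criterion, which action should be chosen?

Equity

Column bests: Weak=731, Fair=701, Strong=731, Boom=741.
Cash regrets: 85, 90, 115, 20 → max 115
Hedged regrets: 0, 60, 0, 135 → max 135
Equity regrets: 30, 80, 65, 40 → max 80
Value regrets: 85, 0, 65, 0 → max 85
Balanced regrets: 110, 55, 100, 70 → max 110
Smallest max regret = 80 → Equity.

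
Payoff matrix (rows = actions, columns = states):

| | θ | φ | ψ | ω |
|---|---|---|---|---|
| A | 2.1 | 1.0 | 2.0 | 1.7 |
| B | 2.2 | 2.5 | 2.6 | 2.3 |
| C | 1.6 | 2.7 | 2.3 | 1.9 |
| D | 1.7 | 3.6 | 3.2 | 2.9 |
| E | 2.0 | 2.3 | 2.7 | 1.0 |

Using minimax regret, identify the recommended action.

Column bests: θ=2.2, φ=3.6, ψ=3.2, ω=2.9.
A regrets: 0.1, 2.6, 1.2, 1.2 → max 2.6
B regrets: 0.0, 1.1, 0.6, 0.6 → max 1.1
C regrets: 0.6, 0.9, 0.9, 1.0 → max 1.0
D regrets: 0.5, 0.0, 0.0, 0.0 → max 0.5
E regrets: 0.2, 1.3, 0.5, 1.9 → max 1.9
Smallest max regret = 0.5 → D.

D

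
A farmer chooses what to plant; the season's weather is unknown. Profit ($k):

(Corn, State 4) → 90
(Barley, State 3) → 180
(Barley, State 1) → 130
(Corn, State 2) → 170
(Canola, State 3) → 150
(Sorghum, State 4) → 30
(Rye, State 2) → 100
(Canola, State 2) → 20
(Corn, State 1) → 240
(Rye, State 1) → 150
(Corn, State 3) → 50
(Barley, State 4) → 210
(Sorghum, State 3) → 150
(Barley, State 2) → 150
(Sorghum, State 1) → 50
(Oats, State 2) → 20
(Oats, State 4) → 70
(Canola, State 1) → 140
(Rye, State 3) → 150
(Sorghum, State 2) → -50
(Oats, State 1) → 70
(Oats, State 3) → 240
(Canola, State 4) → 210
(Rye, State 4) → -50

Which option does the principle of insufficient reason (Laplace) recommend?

Row averages: Oats=100, Sorghum=45, Corn=137.5, Canola=130, Barley=167.5, Rye=87.5
Highest average = 167.5 → Barley.

Barley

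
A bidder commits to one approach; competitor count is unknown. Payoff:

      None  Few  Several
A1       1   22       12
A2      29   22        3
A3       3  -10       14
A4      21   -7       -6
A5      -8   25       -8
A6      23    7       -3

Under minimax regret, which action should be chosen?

Column bests: None=29, Few=25, Several=14.
A1 regrets: 28, 3, 2 → max 28
A2 regrets: 0, 3, 11 → max 11
A3 regrets: 26, 35, 0 → max 35
A4 regrets: 8, 32, 20 → max 32
A5 regrets: 37, 0, 22 → max 37
A6 regrets: 6, 18, 17 → max 18
Smallest max regret = 11 → A2.

A2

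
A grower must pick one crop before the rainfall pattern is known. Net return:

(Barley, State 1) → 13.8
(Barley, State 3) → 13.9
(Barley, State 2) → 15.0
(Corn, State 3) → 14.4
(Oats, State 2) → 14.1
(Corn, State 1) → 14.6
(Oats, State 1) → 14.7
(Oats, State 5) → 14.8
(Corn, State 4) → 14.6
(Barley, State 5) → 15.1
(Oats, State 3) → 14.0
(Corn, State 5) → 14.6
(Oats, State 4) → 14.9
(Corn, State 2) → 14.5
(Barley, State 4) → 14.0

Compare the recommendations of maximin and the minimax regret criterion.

Row minima: Oats=14.0, Barley=13.8, Corn=14.4
Best worst-case = 14.4 → Corn.
Column bests: State 1=14.7, State 2=15.0, State 3=14.4, State 4=14.9, State 5=15.1.
Oats regrets: 0.0, 0.9, 0.4, 0.0, 0.3 → max 0.9
Barley regrets: 0.9, 0.0, 0.5, 0.9, 0.0 → max 0.9
Corn regrets: 0.1, 0.5, 0.0, 0.3, 0.5 → max 0.5
Smallest max regret = 0.5 → Corn.

maximin → Corn; minimax regret → Corn (agree)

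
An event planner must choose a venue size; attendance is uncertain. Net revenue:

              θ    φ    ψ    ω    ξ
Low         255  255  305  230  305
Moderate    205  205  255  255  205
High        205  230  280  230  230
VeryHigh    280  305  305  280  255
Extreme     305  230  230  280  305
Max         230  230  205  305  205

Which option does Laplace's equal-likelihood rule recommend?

Row averages: Low=270, Moderate=225, High=235, VeryHigh=285, Extreme=270, Max=235
Highest average = 285 → VeryHigh.

VeryHigh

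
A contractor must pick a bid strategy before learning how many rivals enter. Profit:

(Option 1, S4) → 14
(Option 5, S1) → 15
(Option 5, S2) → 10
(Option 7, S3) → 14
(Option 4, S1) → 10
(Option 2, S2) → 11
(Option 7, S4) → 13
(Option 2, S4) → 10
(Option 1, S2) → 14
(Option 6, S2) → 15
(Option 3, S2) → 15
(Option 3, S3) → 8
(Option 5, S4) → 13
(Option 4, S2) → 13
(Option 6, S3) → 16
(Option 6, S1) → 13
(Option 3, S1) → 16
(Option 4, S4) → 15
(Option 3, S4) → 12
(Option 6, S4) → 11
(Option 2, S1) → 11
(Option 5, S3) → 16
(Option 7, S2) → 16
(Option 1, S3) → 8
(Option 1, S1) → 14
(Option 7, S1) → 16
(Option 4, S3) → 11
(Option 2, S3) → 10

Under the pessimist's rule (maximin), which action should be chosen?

Option 7

Row minima: Option 1=8, Option 2=10, Option 3=8, Option 4=10, Option 5=10, Option 6=11, Option 7=13
Best worst-case = 13 → Option 7.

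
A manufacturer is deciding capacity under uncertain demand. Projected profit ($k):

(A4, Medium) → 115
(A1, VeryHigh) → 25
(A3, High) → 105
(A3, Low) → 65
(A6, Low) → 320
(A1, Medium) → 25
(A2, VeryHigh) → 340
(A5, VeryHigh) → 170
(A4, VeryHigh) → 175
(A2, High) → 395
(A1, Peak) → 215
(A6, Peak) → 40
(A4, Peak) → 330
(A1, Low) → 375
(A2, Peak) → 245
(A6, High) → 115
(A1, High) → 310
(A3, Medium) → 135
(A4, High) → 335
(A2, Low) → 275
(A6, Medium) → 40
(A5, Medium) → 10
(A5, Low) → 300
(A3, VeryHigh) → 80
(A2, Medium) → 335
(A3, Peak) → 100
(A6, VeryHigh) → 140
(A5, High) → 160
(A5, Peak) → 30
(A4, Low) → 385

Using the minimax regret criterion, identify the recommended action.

Column bests: Low=385, Medium=335, High=395, VeryHigh=340, Peak=330.
A1 regrets: 10, 310, 85, 315, 115 → max 315
A2 regrets: 110, 0, 0, 0, 85 → max 110
A3 regrets: 320, 200, 290, 260, 230 → max 320
A4 regrets: 0, 220, 60, 165, 0 → max 220
A5 regrets: 85, 325, 235, 170, 300 → max 325
A6 regrets: 65, 295, 280, 200, 290 → max 295
Smallest max regret = 110 → A2.

A2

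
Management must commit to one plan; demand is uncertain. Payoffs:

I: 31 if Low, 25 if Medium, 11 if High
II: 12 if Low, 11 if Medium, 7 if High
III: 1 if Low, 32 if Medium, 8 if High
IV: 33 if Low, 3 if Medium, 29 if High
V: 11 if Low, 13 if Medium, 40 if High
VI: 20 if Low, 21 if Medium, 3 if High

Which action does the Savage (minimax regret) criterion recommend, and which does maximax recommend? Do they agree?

minimax regret → V; maximax → V (agree)

Column bests: Low=33, Medium=32, High=40.
I regrets: 2, 7, 29 → max 29
II regrets: 21, 21, 33 → max 33
III regrets: 32, 0, 32 → max 32
IV regrets: 0, 29, 11 → max 29
V regrets: 22, 19, 0 → max 22
VI regrets: 13, 11, 37 → max 37
Smallest max regret = 22 → V.
Row maxima: I=31, II=12, III=32, IV=33, V=40, VI=21
Best best-case = 40 → V.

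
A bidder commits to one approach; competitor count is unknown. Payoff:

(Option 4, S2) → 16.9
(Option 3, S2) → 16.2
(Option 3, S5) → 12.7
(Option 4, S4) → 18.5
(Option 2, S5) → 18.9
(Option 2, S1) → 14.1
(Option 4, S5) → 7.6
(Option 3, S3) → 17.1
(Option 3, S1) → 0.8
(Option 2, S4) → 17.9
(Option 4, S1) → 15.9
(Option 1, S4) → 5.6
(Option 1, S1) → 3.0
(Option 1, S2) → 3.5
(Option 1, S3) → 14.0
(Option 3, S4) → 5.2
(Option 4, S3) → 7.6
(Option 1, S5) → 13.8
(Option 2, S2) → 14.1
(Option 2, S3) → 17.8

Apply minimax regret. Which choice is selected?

Column bests: S1=15.9, S2=16.9, S3=17.8, S4=18.5, S5=18.9.
Option 1 regrets: 12.9, 13.4, 3.8, 12.9, 5.1 → max 13.4
Option 2 regrets: 1.8, 2.8, 0.0, 0.6, 0.0 → max 2.8
Option 3 regrets: 15.1, 0.7, 0.7, 13.3, 6.2 → max 15.1
Option 4 regrets: 0.0, 0.0, 10.2, 0.0, 11.3 → max 11.3
Smallest max regret = 2.8 → Option 2.

Option 2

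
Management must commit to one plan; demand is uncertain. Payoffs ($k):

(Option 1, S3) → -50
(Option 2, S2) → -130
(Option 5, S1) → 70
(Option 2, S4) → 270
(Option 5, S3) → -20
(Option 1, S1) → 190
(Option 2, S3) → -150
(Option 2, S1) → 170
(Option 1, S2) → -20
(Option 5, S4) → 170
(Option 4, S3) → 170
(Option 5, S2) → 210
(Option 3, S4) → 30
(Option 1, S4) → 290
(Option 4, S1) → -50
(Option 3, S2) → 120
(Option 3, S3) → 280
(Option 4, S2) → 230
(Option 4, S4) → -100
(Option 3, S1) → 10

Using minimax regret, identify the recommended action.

Option 3

Column bests: S1=190, S2=230, S3=280, S4=290.
Option 1 regrets: 0, 250, 330, 0 → max 330
Option 2 regrets: 20, 360, 430, 20 → max 430
Option 3 regrets: 180, 110, 0, 260 → max 260
Option 4 regrets: 240, 0, 110, 390 → max 390
Option 5 regrets: 120, 20, 300, 120 → max 300
Smallest max regret = 260 → Option 3.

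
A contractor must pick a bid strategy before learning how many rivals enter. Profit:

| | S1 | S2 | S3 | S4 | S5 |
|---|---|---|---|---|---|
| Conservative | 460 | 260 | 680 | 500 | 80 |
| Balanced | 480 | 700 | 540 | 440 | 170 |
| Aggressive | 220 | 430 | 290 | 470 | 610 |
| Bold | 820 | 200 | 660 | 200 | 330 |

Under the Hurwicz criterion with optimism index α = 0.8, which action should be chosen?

Conservative: 0.8·680 + 0.2·80 = 560
Balanced: 0.8·700 + 0.2·170 = 594
Aggressive: 0.8·610 + 0.2·220 = 532
Bold: 0.8·820 + 0.2·200 = 696
Highest Hurwicz score = 696 → Bold.

Bold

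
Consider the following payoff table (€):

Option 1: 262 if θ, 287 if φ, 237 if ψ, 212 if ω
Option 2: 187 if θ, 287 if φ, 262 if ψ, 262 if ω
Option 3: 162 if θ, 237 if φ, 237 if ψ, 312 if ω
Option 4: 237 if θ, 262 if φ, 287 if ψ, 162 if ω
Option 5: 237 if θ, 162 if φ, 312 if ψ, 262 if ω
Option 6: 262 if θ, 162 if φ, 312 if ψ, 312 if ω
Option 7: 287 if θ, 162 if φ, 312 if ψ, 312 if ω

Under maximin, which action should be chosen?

Row minima: Option 1=212, Option 2=187, Option 3=162, Option 4=162, Option 5=162, Option 6=162, Option 7=162
Best worst-case = 212 → Option 1.

Option 1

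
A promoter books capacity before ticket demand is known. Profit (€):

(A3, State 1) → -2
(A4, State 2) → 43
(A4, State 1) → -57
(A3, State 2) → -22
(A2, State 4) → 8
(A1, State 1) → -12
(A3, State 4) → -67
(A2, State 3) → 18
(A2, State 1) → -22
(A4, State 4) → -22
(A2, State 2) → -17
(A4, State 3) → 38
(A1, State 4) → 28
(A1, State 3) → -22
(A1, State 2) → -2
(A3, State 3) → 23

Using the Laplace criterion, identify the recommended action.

Row averages: A1=-2, A2=-3.25, A3=-17, A4=0.5
Highest average = 0.5 → A4.

A4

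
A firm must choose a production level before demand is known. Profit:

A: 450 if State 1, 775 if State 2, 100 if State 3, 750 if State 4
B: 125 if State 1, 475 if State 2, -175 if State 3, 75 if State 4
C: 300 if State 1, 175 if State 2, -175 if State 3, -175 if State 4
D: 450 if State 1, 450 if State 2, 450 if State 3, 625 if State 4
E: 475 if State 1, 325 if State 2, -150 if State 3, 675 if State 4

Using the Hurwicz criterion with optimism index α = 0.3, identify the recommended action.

D

A: 0.3·775 + 0.7·100 = 302.5
B: 0.3·475 + 0.7·(-175) = 20
C: 0.3·300 + 0.7·(-175) = -32.5
D: 0.3·625 + 0.7·450 = 502.5
E: 0.3·675 + 0.7·(-150) = 97.5
Highest Hurwicz score = 502.5 → D.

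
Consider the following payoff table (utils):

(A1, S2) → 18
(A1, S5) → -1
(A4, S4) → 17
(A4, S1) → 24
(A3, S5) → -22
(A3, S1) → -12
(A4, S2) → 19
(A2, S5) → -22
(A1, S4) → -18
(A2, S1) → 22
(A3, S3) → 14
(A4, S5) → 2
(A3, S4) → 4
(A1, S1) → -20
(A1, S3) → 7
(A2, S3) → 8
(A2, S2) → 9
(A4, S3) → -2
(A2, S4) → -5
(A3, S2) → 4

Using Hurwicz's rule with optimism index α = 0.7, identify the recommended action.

A4

A1: 0.7·18 + 0.3·(-20) = 6.6
A2: 0.7·22 + 0.3·(-22) = 8.8
A3: 0.7·14 + 0.3·(-22) = 3.2
A4: 0.7·24 + 0.3·(-2) = 16.2
Highest Hurwicz score = 16.2 → A4.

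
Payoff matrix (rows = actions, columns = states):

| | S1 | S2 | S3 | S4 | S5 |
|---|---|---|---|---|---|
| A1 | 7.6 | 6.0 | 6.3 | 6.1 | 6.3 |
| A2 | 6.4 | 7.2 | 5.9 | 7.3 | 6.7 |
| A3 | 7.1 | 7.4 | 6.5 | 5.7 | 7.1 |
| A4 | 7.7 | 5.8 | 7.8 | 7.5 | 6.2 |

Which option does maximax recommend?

A4

Row maxima: A1=7.6, A2=7.3, A3=7.4, A4=7.8
Best best-case = 7.8 → A4.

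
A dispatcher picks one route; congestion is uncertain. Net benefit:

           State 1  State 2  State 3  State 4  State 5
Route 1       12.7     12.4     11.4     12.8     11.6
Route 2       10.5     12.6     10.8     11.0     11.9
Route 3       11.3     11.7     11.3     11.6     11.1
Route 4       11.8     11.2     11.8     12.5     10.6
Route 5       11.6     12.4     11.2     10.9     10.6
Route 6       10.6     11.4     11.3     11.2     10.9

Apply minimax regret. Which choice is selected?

Column bests: State 1=12.7, State 2=12.6, State 3=11.8, State 4=12.8, State 5=11.9.
Route 1 regrets: 0.0, 0.2, 0.4, 0.0, 0.3 → max 0.4
Route 2 regrets: 2.2, 0.0, 1.0, 1.8, 0.0 → max 2.2
Route 3 regrets: 1.4, 0.9, 0.5, 1.2, 0.8 → max 1.4
Route 4 regrets: 0.9, 1.4, 0.0, 0.3, 1.3 → max 1.4
Route 5 regrets: 1.1, 0.2, 0.6, 1.9, 1.3 → max 1.9
Route 6 regrets: 2.1, 1.2, 0.5, 1.6, 1.0 → max 2.1
Smallest max regret = 0.4 → Route 1.

Route 1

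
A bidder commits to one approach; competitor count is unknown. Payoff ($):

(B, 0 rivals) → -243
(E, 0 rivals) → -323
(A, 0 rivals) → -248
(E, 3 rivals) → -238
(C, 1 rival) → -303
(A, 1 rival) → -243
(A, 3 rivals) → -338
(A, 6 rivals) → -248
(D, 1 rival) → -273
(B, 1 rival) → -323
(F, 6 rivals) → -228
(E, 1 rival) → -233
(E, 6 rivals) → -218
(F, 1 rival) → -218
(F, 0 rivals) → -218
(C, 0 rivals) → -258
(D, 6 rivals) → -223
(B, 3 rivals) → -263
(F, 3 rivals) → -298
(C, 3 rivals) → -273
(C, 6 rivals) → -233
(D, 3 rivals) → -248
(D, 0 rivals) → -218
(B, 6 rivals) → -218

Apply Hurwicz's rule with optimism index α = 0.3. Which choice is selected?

A: 0.3·(-243) + 0.7·(-338) = -309.5
B: 0.3·(-218) + 0.7·(-323) = -291.5
C: 0.3·(-233) + 0.7·(-303) = -282
D: 0.3·(-218) + 0.7·(-273) = -256.5
E: 0.3·(-218) + 0.7·(-323) = -291.5
F: 0.3·(-218) + 0.7·(-298) = -274
Highest Hurwicz score = -256.5 → D.

D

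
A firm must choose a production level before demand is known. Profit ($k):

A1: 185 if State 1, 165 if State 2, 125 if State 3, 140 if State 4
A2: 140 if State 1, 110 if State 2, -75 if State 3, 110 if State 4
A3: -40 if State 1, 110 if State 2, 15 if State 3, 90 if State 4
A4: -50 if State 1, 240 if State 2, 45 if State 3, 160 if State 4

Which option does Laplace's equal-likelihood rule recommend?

Row averages: A1=153.75, A2=71.25, A3=43.75, A4=98.75
Highest average = 153.75 → A1.

A1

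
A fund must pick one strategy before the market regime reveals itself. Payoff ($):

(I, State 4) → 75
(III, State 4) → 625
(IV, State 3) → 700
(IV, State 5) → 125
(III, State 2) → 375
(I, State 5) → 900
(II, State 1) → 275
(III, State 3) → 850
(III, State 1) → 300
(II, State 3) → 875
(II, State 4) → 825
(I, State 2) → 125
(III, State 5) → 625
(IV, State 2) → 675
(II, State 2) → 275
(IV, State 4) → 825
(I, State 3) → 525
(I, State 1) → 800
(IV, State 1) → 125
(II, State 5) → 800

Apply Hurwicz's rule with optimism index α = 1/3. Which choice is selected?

I: 1/3·900 + 2/3·75 = 350
II: 1/3·875 + 2/3·275 = 475
III: 1/3·850 + 2/3·300 = 1450/3
IV: 1/3·825 + 2/3·125 = 1075/3
Highest Hurwicz score = 1450/3 → III.

III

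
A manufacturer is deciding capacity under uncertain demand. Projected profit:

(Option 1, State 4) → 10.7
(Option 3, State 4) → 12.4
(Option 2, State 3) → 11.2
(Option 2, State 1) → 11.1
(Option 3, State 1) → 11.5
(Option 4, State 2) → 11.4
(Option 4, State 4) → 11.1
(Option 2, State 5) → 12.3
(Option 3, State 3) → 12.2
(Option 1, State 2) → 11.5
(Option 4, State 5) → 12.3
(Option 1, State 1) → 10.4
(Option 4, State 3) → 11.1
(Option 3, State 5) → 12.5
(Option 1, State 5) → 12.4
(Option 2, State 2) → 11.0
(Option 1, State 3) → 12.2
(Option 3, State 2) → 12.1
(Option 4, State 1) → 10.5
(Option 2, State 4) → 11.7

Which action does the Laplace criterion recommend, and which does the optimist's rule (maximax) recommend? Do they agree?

Row averages: Option 1=11.44, Option 2=11.46, Option 3=12.14, Option 4=11.28
Highest average = 12.14 → Option 3.
Row maxima: Option 1=12.4, Option 2=12.3, Option 3=12.5, Option 4=12.3
Best best-case = 12.5 → Option 3.

laplace → Option 3; maximax → Option 3 (agree)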